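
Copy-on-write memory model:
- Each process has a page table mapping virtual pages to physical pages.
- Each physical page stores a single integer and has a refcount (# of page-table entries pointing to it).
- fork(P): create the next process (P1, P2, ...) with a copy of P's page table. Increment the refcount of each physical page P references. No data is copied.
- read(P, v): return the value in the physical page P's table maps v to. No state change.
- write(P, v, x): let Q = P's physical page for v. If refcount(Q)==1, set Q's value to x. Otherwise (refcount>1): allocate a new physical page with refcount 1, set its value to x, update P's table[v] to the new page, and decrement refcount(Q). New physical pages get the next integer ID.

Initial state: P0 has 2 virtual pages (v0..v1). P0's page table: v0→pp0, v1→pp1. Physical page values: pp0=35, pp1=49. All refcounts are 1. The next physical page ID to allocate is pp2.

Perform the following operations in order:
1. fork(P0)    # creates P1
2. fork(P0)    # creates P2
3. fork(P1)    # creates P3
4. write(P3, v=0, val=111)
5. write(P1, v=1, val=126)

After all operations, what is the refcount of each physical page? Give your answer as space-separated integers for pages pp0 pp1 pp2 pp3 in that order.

Op 1: fork(P0) -> P1. 2 ppages; refcounts: pp0:2 pp1:2
Op 2: fork(P0) -> P2. 2 ppages; refcounts: pp0:3 pp1:3
Op 3: fork(P1) -> P3. 2 ppages; refcounts: pp0:4 pp1:4
Op 4: write(P3, v0, 111). refcount(pp0)=4>1 -> COPY to pp2. 3 ppages; refcounts: pp0:3 pp1:4 pp2:1
Op 5: write(P1, v1, 126). refcount(pp1)=4>1 -> COPY to pp3. 4 ppages; refcounts: pp0:3 pp1:3 pp2:1 pp3:1

Answer: 3 3 1 1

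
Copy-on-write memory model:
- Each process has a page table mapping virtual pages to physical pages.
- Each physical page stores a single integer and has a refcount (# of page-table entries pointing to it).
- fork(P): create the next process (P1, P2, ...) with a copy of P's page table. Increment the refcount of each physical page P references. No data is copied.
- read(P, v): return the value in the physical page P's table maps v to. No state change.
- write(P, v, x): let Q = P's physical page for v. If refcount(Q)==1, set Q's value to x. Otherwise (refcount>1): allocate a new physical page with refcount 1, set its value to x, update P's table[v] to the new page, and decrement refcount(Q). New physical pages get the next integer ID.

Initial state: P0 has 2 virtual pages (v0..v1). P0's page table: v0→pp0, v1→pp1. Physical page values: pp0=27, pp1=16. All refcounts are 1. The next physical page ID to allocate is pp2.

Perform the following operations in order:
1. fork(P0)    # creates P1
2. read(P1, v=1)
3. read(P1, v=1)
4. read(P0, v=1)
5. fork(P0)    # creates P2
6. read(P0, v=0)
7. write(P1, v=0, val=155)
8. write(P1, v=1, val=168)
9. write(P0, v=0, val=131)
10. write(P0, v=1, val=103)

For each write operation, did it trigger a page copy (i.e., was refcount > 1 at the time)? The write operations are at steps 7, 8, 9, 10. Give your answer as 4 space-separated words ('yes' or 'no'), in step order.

Op 1: fork(P0) -> P1. 2 ppages; refcounts: pp0:2 pp1:2
Op 2: read(P1, v1) -> 16. No state change.
Op 3: read(P1, v1) -> 16. No state change.
Op 4: read(P0, v1) -> 16. No state change.
Op 5: fork(P0) -> P2. 2 ppages; refcounts: pp0:3 pp1:3
Op 6: read(P0, v0) -> 27. No state change.
Op 7: write(P1, v0, 155). refcount(pp0)=3>1 -> COPY to pp2. 3 ppages; refcounts: pp0:2 pp1:3 pp2:1
Op 8: write(P1, v1, 168). refcount(pp1)=3>1 -> COPY to pp3. 4 ppages; refcounts: pp0:2 pp1:2 pp2:1 pp3:1
Op 9: write(P0, v0, 131). refcount(pp0)=2>1 -> COPY to pp4. 5 ppages; refcounts: pp0:1 pp1:2 pp2:1 pp3:1 pp4:1
Op 10: write(P0, v1, 103). refcount(pp1)=2>1 -> COPY to pp5. 6 ppages; refcounts: pp0:1 pp1:1 pp2:1 pp3:1 pp4:1 pp5:1

yes yes yes yes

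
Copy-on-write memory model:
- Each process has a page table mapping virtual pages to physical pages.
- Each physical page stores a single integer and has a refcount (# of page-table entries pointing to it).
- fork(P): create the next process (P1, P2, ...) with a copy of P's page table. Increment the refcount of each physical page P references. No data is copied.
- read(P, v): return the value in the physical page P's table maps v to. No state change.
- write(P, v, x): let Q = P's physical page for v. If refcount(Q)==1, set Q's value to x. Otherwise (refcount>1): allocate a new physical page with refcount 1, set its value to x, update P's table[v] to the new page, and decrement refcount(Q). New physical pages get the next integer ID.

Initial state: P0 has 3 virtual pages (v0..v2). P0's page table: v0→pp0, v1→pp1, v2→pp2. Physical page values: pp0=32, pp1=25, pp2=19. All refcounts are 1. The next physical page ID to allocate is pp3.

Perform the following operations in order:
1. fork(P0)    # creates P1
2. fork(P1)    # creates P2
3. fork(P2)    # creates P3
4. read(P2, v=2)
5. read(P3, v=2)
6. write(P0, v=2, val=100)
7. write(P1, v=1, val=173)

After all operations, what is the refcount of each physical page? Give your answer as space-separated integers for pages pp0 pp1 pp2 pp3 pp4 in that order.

Answer: 4 3 3 1 1

Derivation:
Op 1: fork(P0) -> P1. 3 ppages; refcounts: pp0:2 pp1:2 pp2:2
Op 2: fork(P1) -> P2. 3 ppages; refcounts: pp0:3 pp1:3 pp2:3
Op 3: fork(P2) -> P3. 3 ppages; refcounts: pp0:4 pp1:4 pp2:4
Op 4: read(P2, v2) -> 19. No state change.
Op 5: read(P3, v2) -> 19. No state change.
Op 6: write(P0, v2, 100). refcount(pp2)=4>1 -> COPY to pp3. 4 ppages; refcounts: pp0:4 pp1:4 pp2:3 pp3:1
Op 7: write(P1, v1, 173). refcount(pp1)=4>1 -> COPY to pp4. 5 ppages; refcounts: pp0:4 pp1:3 pp2:3 pp3:1 pp4:1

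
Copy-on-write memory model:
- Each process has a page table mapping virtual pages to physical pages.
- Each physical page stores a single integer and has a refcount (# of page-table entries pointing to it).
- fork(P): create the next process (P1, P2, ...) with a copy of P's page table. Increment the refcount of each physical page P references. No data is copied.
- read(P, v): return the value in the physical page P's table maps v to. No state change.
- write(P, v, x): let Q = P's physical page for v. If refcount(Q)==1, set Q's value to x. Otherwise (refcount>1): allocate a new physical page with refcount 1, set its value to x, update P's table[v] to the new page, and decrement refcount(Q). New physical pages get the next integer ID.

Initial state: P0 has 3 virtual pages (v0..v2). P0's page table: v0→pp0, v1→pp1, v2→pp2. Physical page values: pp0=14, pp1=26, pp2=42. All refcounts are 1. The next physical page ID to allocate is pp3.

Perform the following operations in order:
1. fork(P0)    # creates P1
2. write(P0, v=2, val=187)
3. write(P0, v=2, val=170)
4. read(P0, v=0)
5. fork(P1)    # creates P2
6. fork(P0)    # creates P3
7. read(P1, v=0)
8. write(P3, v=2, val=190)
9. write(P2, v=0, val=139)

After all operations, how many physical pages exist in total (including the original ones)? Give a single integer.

Op 1: fork(P0) -> P1. 3 ppages; refcounts: pp0:2 pp1:2 pp2:2
Op 2: write(P0, v2, 187). refcount(pp2)=2>1 -> COPY to pp3. 4 ppages; refcounts: pp0:2 pp1:2 pp2:1 pp3:1
Op 3: write(P0, v2, 170). refcount(pp3)=1 -> write in place. 4 ppages; refcounts: pp0:2 pp1:2 pp2:1 pp3:1
Op 4: read(P0, v0) -> 14. No state change.
Op 5: fork(P1) -> P2. 4 ppages; refcounts: pp0:3 pp1:3 pp2:2 pp3:1
Op 6: fork(P0) -> P3. 4 ppages; refcounts: pp0:4 pp1:4 pp2:2 pp3:2
Op 7: read(P1, v0) -> 14. No state change.
Op 8: write(P3, v2, 190). refcount(pp3)=2>1 -> COPY to pp4. 5 ppages; refcounts: pp0:4 pp1:4 pp2:2 pp3:1 pp4:1
Op 9: write(P2, v0, 139). refcount(pp0)=4>1 -> COPY to pp5. 6 ppages; refcounts: pp0:3 pp1:4 pp2:2 pp3:1 pp4:1 pp5:1

Answer: 6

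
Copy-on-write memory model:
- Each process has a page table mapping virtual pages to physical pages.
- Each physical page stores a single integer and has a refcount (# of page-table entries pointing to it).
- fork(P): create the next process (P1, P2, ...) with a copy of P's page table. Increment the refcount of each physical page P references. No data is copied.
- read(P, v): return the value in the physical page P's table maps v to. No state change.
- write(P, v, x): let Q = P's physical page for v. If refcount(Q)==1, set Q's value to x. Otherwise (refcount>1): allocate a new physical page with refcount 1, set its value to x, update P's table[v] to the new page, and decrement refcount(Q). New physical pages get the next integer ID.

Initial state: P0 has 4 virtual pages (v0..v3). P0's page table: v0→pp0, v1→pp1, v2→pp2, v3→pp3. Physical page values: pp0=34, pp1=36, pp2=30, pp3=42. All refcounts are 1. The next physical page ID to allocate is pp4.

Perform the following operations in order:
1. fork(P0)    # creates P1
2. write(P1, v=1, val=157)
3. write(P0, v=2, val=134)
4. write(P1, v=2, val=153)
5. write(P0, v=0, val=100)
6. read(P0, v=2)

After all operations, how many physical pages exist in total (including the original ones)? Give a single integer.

Answer: 7

Derivation:
Op 1: fork(P0) -> P1. 4 ppages; refcounts: pp0:2 pp1:2 pp2:2 pp3:2
Op 2: write(P1, v1, 157). refcount(pp1)=2>1 -> COPY to pp4. 5 ppages; refcounts: pp0:2 pp1:1 pp2:2 pp3:2 pp4:1
Op 3: write(P0, v2, 134). refcount(pp2)=2>1 -> COPY to pp5. 6 ppages; refcounts: pp0:2 pp1:1 pp2:1 pp3:2 pp4:1 pp5:1
Op 4: write(P1, v2, 153). refcount(pp2)=1 -> write in place. 6 ppages; refcounts: pp0:2 pp1:1 pp2:1 pp3:2 pp4:1 pp5:1
Op 5: write(P0, v0, 100). refcount(pp0)=2>1 -> COPY to pp6. 7 ppages; refcounts: pp0:1 pp1:1 pp2:1 pp3:2 pp4:1 pp5:1 pp6:1
Op 6: read(P0, v2) -> 134. No state change.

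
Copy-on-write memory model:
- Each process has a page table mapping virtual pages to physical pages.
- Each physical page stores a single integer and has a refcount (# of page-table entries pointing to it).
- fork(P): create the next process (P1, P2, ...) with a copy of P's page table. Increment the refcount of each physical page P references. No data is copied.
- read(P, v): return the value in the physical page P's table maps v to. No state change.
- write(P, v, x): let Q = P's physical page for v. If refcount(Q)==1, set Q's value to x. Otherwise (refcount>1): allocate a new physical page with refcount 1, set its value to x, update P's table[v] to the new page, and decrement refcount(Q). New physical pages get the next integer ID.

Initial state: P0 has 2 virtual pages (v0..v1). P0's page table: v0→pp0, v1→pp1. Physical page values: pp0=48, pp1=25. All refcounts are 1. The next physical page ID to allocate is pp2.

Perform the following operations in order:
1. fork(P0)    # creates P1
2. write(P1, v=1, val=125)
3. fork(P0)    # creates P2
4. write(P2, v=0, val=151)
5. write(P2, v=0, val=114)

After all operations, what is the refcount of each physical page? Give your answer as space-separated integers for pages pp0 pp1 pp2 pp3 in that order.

Op 1: fork(P0) -> P1. 2 ppages; refcounts: pp0:2 pp1:2
Op 2: write(P1, v1, 125). refcount(pp1)=2>1 -> COPY to pp2. 3 ppages; refcounts: pp0:2 pp1:1 pp2:1
Op 3: fork(P0) -> P2. 3 ppages; refcounts: pp0:3 pp1:2 pp2:1
Op 4: write(P2, v0, 151). refcount(pp0)=3>1 -> COPY to pp3. 4 ppages; refcounts: pp0:2 pp1:2 pp2:1 pp3:1
Op 5: write(P2, v0, 114). refcount(pp3)=1 -> write in place. 4 ppages; refcounts: pp0:2 pp1:2 pp2:1 pp3:1

Answer: 2 2 1 1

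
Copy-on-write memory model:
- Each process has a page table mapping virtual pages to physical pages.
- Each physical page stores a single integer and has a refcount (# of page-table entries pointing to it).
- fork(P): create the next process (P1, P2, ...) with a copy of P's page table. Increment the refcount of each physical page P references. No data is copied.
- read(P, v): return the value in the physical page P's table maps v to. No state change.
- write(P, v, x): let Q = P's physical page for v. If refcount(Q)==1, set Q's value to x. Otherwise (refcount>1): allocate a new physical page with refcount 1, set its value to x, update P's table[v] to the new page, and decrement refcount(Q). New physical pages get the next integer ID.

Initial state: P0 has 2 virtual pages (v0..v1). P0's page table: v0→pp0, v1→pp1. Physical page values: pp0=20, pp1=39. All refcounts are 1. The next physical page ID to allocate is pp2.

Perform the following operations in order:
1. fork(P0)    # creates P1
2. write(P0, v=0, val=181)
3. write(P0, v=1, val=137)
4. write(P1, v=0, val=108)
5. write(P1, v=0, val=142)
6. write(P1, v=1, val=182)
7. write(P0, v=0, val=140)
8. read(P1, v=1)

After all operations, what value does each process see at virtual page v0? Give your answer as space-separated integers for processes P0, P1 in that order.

Op 1: fork(P0) -> P1. 2 ppages; refcounts: pp0:2 pp1:2
Op 2: write(P0, v0, 181). refcount(pp0)=2>1 -> COPY to pp2. 3 ppages; refcounts: pp0:1 pp1:2 pp2:1
Op 3: write(P0, v1, 137). refcount(pp1)=2>1 -> COPY to pp3. 4 ppages; refcounts: pp0:1 pp1:1 pp2:1 pp3:1
Op 4: write(P1, v0, 108). refcount(pp0)=1 -> write in place. 4 ppages; refcounts: pp0:1 pp1:1 pp2:1 pp3:1
Op 5: write(P1, v0, 142). refcount(pp0)=1 -> write in place. 4 ppages; refcounts: pp0:1 pp1:1 pp2:1 pp3:1
Op 6: write(P1, v1, 182). refcount(pp1)=1 -> write in place. 4 ppages; refcounts: pp0:1 pp1:1 pp2:1 pp3:1
Op 7: write(P0, v0, 140). refcount(pp2)=1 -> write in place. 4 ppages; refcounts: pp0:1 pp1:1 pp2:1 pp3:1
Op 8: read(P1, v1) -> 182. No state change.
P0: v0 -> pp2 = 140
P1: v0 -> pp0 = 142

Answer: 140 142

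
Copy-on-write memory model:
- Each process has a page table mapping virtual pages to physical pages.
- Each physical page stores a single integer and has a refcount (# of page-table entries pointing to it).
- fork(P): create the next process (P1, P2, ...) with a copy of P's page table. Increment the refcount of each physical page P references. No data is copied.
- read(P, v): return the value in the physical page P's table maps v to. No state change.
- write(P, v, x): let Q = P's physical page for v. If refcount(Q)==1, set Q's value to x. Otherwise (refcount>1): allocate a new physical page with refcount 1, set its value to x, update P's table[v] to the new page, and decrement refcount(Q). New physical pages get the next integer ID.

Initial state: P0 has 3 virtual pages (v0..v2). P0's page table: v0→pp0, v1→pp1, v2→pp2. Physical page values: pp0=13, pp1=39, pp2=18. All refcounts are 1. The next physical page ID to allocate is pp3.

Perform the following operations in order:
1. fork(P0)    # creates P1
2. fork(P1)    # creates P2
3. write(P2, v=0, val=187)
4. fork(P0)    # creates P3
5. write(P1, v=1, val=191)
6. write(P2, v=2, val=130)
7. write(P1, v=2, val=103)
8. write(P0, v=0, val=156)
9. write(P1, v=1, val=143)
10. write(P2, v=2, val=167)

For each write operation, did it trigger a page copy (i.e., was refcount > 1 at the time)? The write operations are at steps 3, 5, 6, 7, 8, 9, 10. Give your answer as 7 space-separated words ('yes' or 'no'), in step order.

Op 1: fork(P0) -> P1. 3 ppages; refcounts: pp0:2 pp1:2 pp2:2
Op 2: fork(P1) -> P2. 3 ppages; refcounts: pp0:3 pp1:3 pp2:3
Op 3: write(P2, v0, 187). refcount(pp0)=3>1 -> COPY to pp3. 4 ppages; refcounts: pp0:2 pp1:3 pp2:3 pp3:1
Op 4: fork(P0) -> P3. 4 ppages; refcounts: pp0:3 pp1:4 pp2:4 pp3:1
Op 5: write(P1, v1, 191). refcount(pp1)=4>1 -> COPY to pp4. 5 ppages; refcounts: pp0:3 pp1:3 pp2:4 pp3:1 pp4:1
Op 6: write(P2, v2, 130). refcount(pp2)=4>1 -> COPY to pp5. 6 ppages; refcounts: pp0:3 pp1:3 pp2:3 pp3:1 pp4:1 pp5:1
Op 7: write(P1, v2, 103). refcount(pp2)=3>1 -> COPY to pp6. 7 ppages; refcounts: pp0:3 pp1:3 pp2:2 pp3:1 pp4:1 pp5:1 pp6:1
Op 8: write(P0, v0, 156). refcount(pp0)=3>1 -> COPY to pp7. 8 ppages; refcounts: pp0:2 pp1:3 pp2:2 pp3:1 pp4:1 pp5:1 pp6:1 pp7:1
Op 9: write(P1, v1, 143). refcount(pp4)=1 -> write in place. 8 ppages; refcounts: pp0:2 pp1:3 pp2:2 pp3:1 pp4:1 pp5:1 pp6:1 pp7:1
Op 10: write(P2, v2, 167). refcount(pp5)=1 -> write in place. 8 ppages; refcounts: pp0:2 pp1:3 pp2:2 pp3:1 pp4:1 pp5:1 pp6:1 pp7:1

yes yes yes yes yes no no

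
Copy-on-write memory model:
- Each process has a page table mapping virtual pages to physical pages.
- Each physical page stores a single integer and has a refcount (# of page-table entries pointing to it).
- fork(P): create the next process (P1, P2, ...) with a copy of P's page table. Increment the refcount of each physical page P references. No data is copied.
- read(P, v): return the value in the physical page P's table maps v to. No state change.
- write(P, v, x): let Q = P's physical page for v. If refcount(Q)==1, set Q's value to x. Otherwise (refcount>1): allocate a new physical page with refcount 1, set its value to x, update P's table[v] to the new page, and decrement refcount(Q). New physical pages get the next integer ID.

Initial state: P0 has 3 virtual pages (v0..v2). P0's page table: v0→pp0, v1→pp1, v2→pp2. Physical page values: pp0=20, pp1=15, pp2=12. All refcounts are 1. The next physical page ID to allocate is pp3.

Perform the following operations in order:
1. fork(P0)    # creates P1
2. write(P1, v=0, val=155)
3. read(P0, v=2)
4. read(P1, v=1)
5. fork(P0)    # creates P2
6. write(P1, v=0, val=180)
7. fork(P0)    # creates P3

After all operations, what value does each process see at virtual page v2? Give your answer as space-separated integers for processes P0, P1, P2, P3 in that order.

Answer: 12 12 12 12

Derivation:
Op 1: fork(P0) -> P1. 3 ppages; refcounts: pp0:2 pp1:2 pp2:2
Op 2: write(P1, v0, 155). refcount(pp0)=2>1 -> COPY to pp3. 4 ppages; refcounts: pp0:1 pp1:2 pp2:2 pp3:1
Op 3: read(P0, v2) -> 12. No state change.
Op 4: read(P1, v1) -> 15. No state change.
Op 5: fork(P0) -> P2. 4 ppages; refcounts: pp0:2 pp1:3 pp2:3 pp3:1
Op 6: write(P1, v0, 180). refcount(pp3)=1 -> write in place. 4 ppages; refcounts: pp0:2 pp1:3 pp2:3 pp3:1
Op 7: fork(P0) -> P3. 4 ppages; refcounts: pp0:3 pp1:4 pp2:4 pp3:1
P0: v2 -> pp2 = 12
P1: v2 -> pp2 = 12
P2: v2 -> pp2 = 12
P3: v2 -> pp2 = 12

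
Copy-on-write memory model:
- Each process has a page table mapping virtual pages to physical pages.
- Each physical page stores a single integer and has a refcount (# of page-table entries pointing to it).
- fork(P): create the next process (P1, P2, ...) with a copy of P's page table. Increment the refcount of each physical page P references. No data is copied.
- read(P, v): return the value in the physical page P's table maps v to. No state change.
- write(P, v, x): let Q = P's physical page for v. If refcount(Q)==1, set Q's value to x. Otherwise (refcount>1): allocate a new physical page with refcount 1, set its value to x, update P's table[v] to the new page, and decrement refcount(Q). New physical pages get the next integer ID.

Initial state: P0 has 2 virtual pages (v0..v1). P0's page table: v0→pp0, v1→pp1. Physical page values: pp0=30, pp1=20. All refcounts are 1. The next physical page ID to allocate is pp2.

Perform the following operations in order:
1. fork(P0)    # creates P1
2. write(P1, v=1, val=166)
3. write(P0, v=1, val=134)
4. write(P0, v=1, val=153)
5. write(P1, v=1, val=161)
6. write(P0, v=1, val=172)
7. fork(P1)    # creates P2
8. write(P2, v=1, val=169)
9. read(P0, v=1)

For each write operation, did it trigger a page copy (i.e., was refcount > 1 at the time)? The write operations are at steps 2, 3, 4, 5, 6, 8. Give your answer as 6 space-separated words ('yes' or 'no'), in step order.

Op 1: fork(P0) -> P1. 2 ppages; refcounts: pp0:2 pp1:2
Op 2: write(P1, v1, 166). refcount(pp1)=2>1 -> COPY to pp2. 3 ppages; refcounts: pp0:2 pp1:1 pp2:1
Op 3: write(P0, v1, 134). refcount(pp1)=1 -> write in place. 3 ppages; refcounts: pp0:2 pp1:1 pp2:1
Op 4: write(P0, v1, 153). refcount(pp1)=1 -> write in place. 3 ppages; refcounts: pp0:2 pp1:1 pp2:1
Op 5: write(P1, v1, 161). refcount(pp2)=1 -> write in place. 3 ppages; refcounts: pp0:2 pp1:1 pp2:1
Op 6: write(P0, v1, 172). refcount(pp1)=1 -> write in place. 3 ppages; refcounts: pp0:2 pp1:1 pp2:1
Op 7: fork(P1) -> P2. 3 ppages; refcounts: pp0:3 pp1:1 pp2:2
Op 8: write(P2, v1, 169). refcount(pp2)=2>1 -> COPY to pp3. 4 ppages; refcounts: pp0:3 pp1:1 pp2:1 pp3:1
Op 9: read(P0, v1) -> 172. No state change.

yes no no no no yes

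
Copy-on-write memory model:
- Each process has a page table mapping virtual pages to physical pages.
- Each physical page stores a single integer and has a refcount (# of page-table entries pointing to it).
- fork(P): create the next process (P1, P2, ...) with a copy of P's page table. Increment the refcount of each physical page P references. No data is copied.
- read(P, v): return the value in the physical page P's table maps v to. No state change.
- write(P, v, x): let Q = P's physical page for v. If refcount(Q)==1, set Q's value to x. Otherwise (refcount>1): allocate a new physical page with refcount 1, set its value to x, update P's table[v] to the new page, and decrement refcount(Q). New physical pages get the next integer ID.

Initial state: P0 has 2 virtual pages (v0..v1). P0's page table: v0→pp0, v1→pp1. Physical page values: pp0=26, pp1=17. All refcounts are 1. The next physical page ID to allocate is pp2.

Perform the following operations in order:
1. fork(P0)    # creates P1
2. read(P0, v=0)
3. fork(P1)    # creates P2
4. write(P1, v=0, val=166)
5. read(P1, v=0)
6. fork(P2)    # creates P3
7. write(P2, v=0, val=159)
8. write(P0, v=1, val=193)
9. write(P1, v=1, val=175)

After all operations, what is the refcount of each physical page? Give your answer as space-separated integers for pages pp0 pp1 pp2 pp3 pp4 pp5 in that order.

Op 1: fork(P0) -> P1. 2 ppages; refcounts: pp0:2 pp1:2
Op 2: read(P0, v0) -> 26. No state change.
Op 3: fork(P1) -> P2. 2 ppages; refcounts: pp0:3 pp1:3
Op 4: write(P1, v0, 166). refcount(pp0)=3>1 -> COPY to pp2. 3 ppages; refcounts: pp0:2 pp1:3 pp2:1
Op 5: read(P1, v0) -> 166. No state change.
Op 6: fork(P2) -> P3. 3 ppages; refcounts: pp0:3 pp1:4 pp2:1
Op 7: write(P2, v0, 159). refcount(pp0)=3>1 -> COPY to pp3. 4 ppages; refcounts: pp0:2 pp1:4 pp2:1 pp3:1
Op 8: write(P0, v1, 193). refcount(pp1)=4>1 -> COPY to pp4. 5 ppages; refcounts: pp0:2 pp1:3 pp2:1 pp3:1 pp4:1
Op 9: write(P1, v1, 175). refcount(pp1)=3>1 -> COPY to pp5. 6 ppages; refcounts: pp0:2 pp1:2 pp2:1 pp3:1 pp4:1 pp5:1

Answer: 2 2 1 1 1 1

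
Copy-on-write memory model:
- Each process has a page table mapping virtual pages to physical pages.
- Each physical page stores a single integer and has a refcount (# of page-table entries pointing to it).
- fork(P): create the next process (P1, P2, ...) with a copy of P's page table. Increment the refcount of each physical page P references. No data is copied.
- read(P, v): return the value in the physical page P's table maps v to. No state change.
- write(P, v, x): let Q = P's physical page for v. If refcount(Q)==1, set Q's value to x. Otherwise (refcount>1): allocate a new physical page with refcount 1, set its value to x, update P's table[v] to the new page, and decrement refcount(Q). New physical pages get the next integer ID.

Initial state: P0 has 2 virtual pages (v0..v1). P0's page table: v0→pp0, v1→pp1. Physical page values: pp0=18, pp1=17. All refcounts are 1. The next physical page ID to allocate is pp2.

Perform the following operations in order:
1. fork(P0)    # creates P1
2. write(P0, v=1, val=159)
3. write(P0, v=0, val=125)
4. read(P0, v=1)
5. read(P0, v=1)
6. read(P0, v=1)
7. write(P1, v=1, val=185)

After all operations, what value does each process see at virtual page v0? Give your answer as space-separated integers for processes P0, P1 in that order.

Answer: 125 18

Derivation:
Op 1: fork(P0) -> P1. 2 ppages; refcounts: pp0:2 pp1:2
Op 2: write(P0, v1, 159). refcount(pp1)=2>1 -> COPY to pp2. 3 ppages; refcounts: pp0:2 pp1:1 pp2:1
Op 3: write(P0, v0, 125). refcount(pp0)=2>1 -> COPY to pp3. 4 ppages; refcounts: pp0:1 pp1:1 pp2:1 pp3:1
Op 4: read(P0, v1) -> 159. No state change.
Op 5: read(P0, v1) -> 159. No state change.
Op 6: read(P0, v1) -> 159. No state change.
Op 7: write(P1, v1, 185). refcount(pp1)=1 -> write in place. 4 ppages; refcounts: pp0:1 pp1:1 pp2:1 pp3:1
P0: v0 -> pp3 = 125
P1: v0 -> pp0 = 18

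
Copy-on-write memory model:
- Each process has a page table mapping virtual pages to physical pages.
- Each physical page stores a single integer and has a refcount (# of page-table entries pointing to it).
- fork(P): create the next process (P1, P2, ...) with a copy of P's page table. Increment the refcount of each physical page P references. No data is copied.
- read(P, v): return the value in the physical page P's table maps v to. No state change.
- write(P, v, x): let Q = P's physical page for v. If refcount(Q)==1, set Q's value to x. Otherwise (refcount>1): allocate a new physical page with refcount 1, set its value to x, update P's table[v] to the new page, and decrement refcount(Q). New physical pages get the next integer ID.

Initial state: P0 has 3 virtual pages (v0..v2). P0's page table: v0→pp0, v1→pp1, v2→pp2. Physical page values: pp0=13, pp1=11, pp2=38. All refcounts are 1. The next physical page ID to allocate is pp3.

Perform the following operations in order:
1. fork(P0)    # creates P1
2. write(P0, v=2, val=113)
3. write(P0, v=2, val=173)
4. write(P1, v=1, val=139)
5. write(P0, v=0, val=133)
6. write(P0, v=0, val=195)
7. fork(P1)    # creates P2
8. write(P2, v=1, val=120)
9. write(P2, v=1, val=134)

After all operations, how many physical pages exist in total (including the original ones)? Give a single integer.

Op 1: fork(P0) -> P1. 3 ppages; refcounts: pp0:2 pp1:2 pp2:2
Op 2: write(P0, v2, 113). refcount(pp2)=2>1 -> COPY to pp3. 4 ppages; refcounts: pp0:2 pp1:2 pp2:1 pp3:1
Op 3: write(P0, v2, 173). refcount(pp3)=1 -> write in place. 4 ppages; refcounts: pp0:2 pp1:2 pp2:1 pp3:1
Op 4: write(P1, v1, 139). refcount(pp1)=2>1 -> COPY to pp4. 5 ppages; refcounts: pp0:2 pp1:1 pp2:1 pp3:1 pp4:1
Op 5: write(P0, v0, 133). refcount(pp0)=2>1 -> COPY to pp5. 6 ppages; refcounts: pp0:1 pp1:1 pp2:1 pp3:1 pp4:1 pp5:1
Op 6: write(P0, v0, 195). refcount(pp5)=1 -> write in place. 6 ppages; refcounts: pp0:1 pp1:1 pp2:1 pp3:1 pp4:1 pp5:1
Op 7: fork(P1) -> P2. 6 ppages; refcounts: pp0:2 pp1:1 pp2:2 pp3:1 pp4:2 pp5:1
Op 8: write(P2, v1, 120). refcount(pp4)=2>1 -> COPY to pp6. 7 ppages; refcounts: pp0:2 pp1:1 pp2:2 pp3:1 pp4:1 pp5:1 pp6:1
Op 9: write(P2, v1, 134). refcount(pp6)=1 -> write in place. 7 ppages; refcounts: pp0:2 pp1:1 pp2:2 pp3:1 pp4:1 pp5:1 pp6:1

Answer: 7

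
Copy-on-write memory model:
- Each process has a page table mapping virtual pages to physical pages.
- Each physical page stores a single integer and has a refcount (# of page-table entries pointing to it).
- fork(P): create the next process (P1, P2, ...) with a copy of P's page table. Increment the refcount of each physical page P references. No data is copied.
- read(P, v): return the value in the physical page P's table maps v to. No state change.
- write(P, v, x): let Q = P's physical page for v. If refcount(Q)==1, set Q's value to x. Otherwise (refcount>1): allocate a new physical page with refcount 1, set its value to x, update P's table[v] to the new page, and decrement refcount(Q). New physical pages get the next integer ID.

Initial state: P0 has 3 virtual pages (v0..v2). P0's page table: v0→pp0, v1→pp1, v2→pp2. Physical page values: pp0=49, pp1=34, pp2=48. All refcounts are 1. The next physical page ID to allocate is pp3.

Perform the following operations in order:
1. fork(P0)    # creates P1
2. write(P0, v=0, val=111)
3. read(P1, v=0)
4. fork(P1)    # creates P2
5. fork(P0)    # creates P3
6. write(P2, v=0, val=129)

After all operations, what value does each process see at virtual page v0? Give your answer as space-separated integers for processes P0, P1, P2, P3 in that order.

Op 1: fork(P0) -> P1. 3 ppages; refcounts: pp0:2 pp1:2 pp2:2
Op 2: write(P0, v0, 111). refcount(pp0)=2>1 -> COPY to pp3. 4 ppages; refcounts: pp0:1 pp1:2 pp2:2 pp3:1
Op 3: read(P1, v0) -> 49. No state change.
Op 4: fork(P1) -> P2. 4 ppages; refcounts: pp0:2 pp1:3 pp2:3 pp3:1
Op 5: fork(P0) -> P3. 4 ppages; refcounts: pp0:2 pp1:4 pp2:4 pp3:2
Op 6: write(P2, v0, 129). refcount(pp0)=2>1 -> COPY to pp4. 5 ppages; refcounts: pp0:1 pp1:4 pp2:4 pp3:2 pp4:1
P0: v0 -> pp3 = 111
P1: v0 -> pp0 = 49
P2: v0 -> pp4 = 129
P3: v0 -> pp3 = 111

Answer: 111 49 129 111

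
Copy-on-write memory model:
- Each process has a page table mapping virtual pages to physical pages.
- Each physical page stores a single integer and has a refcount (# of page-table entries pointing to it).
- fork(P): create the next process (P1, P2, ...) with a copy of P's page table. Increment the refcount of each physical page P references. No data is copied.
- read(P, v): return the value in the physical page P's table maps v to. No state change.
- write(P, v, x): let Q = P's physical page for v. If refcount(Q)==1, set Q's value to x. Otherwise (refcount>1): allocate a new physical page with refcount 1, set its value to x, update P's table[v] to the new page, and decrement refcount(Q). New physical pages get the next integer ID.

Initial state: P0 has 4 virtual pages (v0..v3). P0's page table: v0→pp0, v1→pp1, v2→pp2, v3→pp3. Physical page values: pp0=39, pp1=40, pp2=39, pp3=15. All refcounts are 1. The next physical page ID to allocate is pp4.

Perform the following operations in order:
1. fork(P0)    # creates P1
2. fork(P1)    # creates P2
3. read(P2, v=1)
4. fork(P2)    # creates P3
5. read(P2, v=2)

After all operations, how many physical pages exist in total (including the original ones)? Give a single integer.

Answer: 4

Derivation:
Op 1: fork(P0) -> P1. 4 ppages; refcounts: pp0:2 pp1:2 pp2:2 pp3:2
Op 2: fork(P1) -> P2. 4 ppages; refcounts: pp0:3 pp1:3 pp2:3 pp3:3
Op 3: read(P2, v1) -> 40. No state change.
Op 4: fork(P2) -> P3. 4 ppages; refcounts: pp0:4 pp1:4 pp2:4 pp3:4
Op 5: read(P2, v2) -> 39. No state change.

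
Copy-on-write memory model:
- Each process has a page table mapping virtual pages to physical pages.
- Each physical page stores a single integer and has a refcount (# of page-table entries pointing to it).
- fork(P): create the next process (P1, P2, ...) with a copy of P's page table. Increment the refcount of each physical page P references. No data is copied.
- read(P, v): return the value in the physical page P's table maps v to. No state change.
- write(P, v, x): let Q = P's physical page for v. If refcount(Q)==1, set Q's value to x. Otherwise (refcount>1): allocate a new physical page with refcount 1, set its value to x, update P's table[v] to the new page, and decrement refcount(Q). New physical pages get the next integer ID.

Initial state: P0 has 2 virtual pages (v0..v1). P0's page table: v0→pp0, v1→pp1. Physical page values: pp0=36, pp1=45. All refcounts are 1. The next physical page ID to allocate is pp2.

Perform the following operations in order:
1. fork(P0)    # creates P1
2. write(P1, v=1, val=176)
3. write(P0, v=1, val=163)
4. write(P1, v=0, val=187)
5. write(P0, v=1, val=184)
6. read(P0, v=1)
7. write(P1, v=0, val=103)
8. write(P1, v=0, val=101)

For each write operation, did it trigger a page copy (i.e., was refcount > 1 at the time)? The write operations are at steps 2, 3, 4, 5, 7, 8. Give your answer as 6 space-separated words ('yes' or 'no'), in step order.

Op 1: fork(P0) -> P1. 2 ppages; refcounts: pp0:2 pp1:2
Op 2: write(P1, v1, 176). refcount(pp1)=2>1 -> COPY to pp2. 3 ppages; refcounts: pp0:2 pp1:1 pp2:1
Op 3: write(P0, v1, 163). refcount(pp1)=1 -> write in place. 3 ppages; refcounts: pp0:2 pp1:1 pp2:1
Op 4: write(P1, v0, 187). refcount(pp0)=2>1 -> COPY to pp3. 4 ppages; refcounts: pp0:1 pp1:1 pp2:1 pp3:1
Op 5: write(P0, v1, 184). refcount(pp1)=1 -> write in place. 4 ppages; refcounts: pp0:1 pp1:1 pp2:1 pp3:1
Op 6: read(P0, v1) -> 184. No state change.
Op 7: write(P1, v0, 103). refcount(pp3)=1 -> write in place. 4 ppages; refcounts: pp0:1 pp1:1 pp2:1 pp3:1
Op 8: write(P1, v0, 101). refcount(pp3)=1 -> write in place. 4 ppages; refcounts: pp0:1 pp1:1 pp2:1 pp3:1

yes no yes no no no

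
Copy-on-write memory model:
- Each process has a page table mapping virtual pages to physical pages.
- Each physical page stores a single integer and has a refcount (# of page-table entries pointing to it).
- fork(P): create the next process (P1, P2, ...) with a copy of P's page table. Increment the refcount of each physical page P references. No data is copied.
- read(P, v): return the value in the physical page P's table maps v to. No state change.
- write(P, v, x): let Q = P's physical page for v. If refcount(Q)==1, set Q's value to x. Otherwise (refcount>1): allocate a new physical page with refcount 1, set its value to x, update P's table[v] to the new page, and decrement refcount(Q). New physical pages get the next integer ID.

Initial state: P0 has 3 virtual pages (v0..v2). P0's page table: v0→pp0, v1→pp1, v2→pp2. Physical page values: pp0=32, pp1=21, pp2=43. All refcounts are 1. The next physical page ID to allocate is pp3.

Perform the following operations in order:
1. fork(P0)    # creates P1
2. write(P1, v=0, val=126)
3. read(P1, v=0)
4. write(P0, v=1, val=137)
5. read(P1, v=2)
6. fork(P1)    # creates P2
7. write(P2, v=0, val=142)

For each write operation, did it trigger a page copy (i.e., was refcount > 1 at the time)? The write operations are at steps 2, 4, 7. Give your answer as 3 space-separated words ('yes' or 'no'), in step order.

Op 1: fork(P0) -> P1. 3 ppages; refcounts: pp0:2 pp1:2 pp2:2
Op 2: write(P1, v0, 126). refcount(pp0)=2>1 -> COPY to pp3. 4 ppages; refcounts: pp0:1 pp1:2 pp2:2 pp3:1
Op 3: read(P1, v0) -> 126. No state change.
Op 4: write(P0, v1, 137). refcount(pp1)=2>1 -> COPY to pp4. 5 ppages; refcounts: pp0:1 pp1:1 pp2:2 pp3:1 pp4:1
Op 5: read(P1, v2) -> 43. No state change.
Op 6: fork(P1) -> P2. 5 ppages; refcounts: pp0:1 pp1:2 pp2:3 pp3:2 pp4:1
Op 7: write(P2, v0, 142). refcount(pp3)=2>1 -> COPY to pp5. 6 ppages; refcounts: pp0:1 pp1:2 pp2:3 pp3:1 pp4:1 pp5:1

yes yes yes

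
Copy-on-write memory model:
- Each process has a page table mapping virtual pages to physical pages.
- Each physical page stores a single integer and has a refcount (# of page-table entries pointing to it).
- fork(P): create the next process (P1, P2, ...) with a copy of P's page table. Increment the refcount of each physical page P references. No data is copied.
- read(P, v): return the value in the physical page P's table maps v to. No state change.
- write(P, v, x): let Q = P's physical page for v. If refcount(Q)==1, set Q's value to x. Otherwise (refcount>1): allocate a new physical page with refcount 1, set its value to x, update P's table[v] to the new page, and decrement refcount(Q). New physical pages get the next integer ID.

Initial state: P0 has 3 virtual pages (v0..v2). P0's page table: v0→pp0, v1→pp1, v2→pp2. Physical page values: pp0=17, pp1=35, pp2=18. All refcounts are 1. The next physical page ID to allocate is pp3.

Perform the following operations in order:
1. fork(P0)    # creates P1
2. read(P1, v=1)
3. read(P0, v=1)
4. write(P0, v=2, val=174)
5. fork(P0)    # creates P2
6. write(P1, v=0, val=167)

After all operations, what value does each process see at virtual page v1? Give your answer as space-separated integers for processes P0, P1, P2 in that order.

Answer: 35 35 35

Derivation:
Op 1: fork(P0) -> P1. 3 ppages; refcounts: pp0:2 pp1:2 pp2:2
Op 2: read(P1, v1) -> 35. No state change.
Op 3: read(P0, v1) -> 35. No state change.
Op 4: write(P0, v2, 174). refcount(pp2)=2>1 -> COPY to pp3. 4 ppages; refcounts: pp0:2 pp1:2 pp2:1 pp3:1
Op 5: fork(P0) -> P2. 4 ppages; refcounts: pp0:3 pp1:3 pp2:1 pp3:2
Op 6: write(P1, v0, 167). refcount(pp0)=3>1 -> COPY to pp4. 5 ppages; refcounts: pp0:2 pp1:3 pp2:1 pp3:2 pp4:1
P0: v1 -> pp1 = 35
P1: v1 -> pp1 = 35
P2: v1 -> pp1 = 35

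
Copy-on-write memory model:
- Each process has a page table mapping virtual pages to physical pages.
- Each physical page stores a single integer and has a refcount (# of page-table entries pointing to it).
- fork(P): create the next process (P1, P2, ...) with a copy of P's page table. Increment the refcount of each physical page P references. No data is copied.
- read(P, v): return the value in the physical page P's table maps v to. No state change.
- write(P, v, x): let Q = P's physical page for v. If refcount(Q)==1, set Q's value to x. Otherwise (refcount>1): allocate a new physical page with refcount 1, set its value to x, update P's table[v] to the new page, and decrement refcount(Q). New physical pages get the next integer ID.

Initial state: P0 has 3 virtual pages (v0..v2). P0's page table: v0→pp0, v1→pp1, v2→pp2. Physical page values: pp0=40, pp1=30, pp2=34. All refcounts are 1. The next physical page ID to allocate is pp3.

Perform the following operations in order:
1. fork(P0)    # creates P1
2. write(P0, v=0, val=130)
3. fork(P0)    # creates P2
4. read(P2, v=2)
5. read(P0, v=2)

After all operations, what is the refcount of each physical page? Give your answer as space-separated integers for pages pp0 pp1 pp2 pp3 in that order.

Op 1: fork(P0) -> P1. 3 ppages; refcounts: pp0:2 pp1:2 pp2:2
Op 2: write(P0, v0, 130). refcount(pp0)=2>1 -> COPY to pp3. 4 ppages; refcounts: pp0:1 pp1:2 pp2:2 pp3:1
Op 3: fork(P0) -> P2. 4 ppages; refcounts: pp0:1 pp1:3 pp2:3 pp3:2
Op 4: read(P2, v2) -> 34. No state change.
Op 5: read(P0, v2) -> 34. No state change.

Answer: 1 3 3 2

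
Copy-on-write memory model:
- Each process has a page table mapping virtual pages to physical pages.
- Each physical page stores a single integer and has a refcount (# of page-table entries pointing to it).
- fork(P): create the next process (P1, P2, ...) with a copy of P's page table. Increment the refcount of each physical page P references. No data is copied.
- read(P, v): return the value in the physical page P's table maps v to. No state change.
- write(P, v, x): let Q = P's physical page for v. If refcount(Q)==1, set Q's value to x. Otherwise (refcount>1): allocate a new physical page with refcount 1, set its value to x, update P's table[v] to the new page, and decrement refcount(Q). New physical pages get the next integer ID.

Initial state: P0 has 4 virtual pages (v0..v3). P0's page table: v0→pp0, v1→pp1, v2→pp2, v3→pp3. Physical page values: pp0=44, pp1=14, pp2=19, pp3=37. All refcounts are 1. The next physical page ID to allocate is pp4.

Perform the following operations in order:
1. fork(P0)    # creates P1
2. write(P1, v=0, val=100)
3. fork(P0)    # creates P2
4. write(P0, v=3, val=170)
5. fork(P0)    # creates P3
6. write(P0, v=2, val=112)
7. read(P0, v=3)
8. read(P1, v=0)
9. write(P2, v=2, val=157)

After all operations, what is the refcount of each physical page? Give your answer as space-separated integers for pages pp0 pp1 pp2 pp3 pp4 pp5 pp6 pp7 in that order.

Answer: 3 4 2 2 1 2 1 1

Derivation:
Op 1: fork(P0) -> P1. 4 ppages; refcounts: pp0:2 pp1:2 pp2:2 pp3:2
Op 2: write(P1, v0, 100). refcount(pp0)=2>1 -> COPY to pp4. 5 ppages; refcounts: pp0:1 pp1:2 pp2:2 pp3:2 pp4:1
Op 3: fork(P0) -> P2. 5 ppages; refcounts: pp0:2 pp1:3 pp2:3 pp3:3 pp4:1
Op 4: write(P0, v3, 170). refcount(pp3)=3>1 -> COPY to pp5. 6 ppages; refcounts: pp0:2 pp1:3 pp2:3 pp3:2 pp4:1 pp5:1
Op 5: fork(P0) -> P3. 6 ppages; refcounts: pp0:3 pp1:4 pp2:4 pp3:2 pp4:1 pp5:2
Op 6: write(P0, v2, 112). refcount(pp2)=4>1 -> COPY to pp6. 7 ppages; refcounts: pp0:3 pp1:4 pp2:3 pp3:2 pp4:1 pp5:2 pp6:1
Op 7: read(P0, v3) -> 170. No state change.
Op 8: read(P1, v0) -> 100. No state change.
Op 9: write(P2, v2, 157). refcount(pp2)=3>1 -> COPY to pp7. 8 ppages; refcounts: pp0:3 pp1:4 pp2:2 pp3:2 pp4:1 pp5:2 pp6:1 pp7:1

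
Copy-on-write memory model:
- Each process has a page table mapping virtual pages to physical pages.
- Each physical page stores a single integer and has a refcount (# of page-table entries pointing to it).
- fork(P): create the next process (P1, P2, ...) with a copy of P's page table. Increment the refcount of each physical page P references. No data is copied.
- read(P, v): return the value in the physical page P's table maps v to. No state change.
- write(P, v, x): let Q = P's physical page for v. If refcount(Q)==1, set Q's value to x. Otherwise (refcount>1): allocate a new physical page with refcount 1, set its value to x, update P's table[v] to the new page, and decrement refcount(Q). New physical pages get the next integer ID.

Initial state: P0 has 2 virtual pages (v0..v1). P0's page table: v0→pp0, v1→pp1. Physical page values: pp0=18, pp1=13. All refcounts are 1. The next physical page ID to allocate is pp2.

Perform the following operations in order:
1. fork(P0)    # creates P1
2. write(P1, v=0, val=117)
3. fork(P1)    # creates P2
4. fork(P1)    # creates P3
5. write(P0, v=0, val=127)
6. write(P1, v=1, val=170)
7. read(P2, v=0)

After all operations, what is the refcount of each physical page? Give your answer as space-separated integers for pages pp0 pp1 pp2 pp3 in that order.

Answer: 1 3 3 1

Derivation:
Op 1: fork(P0) -> P1. 2 ppages; refcounts: pp0:2 pp1:2
Op 2: write(P1, v0, 117). refcount(pp0)=2>1 -> COPY to pp2. 3 ppages; refcounts: pp0:1 pp1:2 pp2:1
Op 3: fork(P1) -> P2. 3 ppages; refcounts: pp0:1 pp1:3 pp2:2
Op 4: fork(P1) -> P3. 3 ppages; refcounts: pp0:1 pp1:4 pp2:3
Op 5: write(P0, v0, 127). refcount(pp0)=1 -> write in place. 3 ppages; refcounts: pp0:1 pp1:4 pp2:3
Op 6: write(P1, v1, 170). refcount(pp1)=4>1 -> COPY to pp3. 4 ppages; refcounts: pp0:1 pp1:3 pp2:3 pp3:1
Op 7: read(P2, v0) -> 117. No state change.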